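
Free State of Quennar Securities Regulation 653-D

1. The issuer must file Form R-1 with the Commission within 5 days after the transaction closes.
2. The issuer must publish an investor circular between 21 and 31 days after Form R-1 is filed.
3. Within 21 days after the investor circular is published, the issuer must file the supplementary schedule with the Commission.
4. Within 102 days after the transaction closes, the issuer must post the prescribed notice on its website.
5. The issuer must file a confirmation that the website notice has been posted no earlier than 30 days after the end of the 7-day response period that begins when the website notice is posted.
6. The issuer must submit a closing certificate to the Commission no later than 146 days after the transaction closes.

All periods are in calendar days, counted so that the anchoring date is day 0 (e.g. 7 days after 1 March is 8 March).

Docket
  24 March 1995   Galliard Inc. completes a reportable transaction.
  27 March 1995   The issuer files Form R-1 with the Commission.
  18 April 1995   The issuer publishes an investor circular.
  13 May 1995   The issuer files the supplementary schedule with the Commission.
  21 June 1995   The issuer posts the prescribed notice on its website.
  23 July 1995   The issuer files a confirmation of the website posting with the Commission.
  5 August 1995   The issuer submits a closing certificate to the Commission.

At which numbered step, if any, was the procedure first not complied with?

Step 1 — counting 5 days from 24 March 1995 (when the transaction closes) gives a deadline of 29 March 1995; completed 27 March 1995, before the deadline.
Step 2 — 21 and 31 days from 27 March 1995 (when Form R-1 is filed) are 17 April 1995 and 27 April 1995 respectively; done 18 April 1995, which is between those dates.
Step 3 — counting 21 days from 18 April 1995 (when the investor circular is published) gives a deadline of 9 May 1995; 13 May 1995 misses that deadline by 4 days.
The analysis stops there.

Step 3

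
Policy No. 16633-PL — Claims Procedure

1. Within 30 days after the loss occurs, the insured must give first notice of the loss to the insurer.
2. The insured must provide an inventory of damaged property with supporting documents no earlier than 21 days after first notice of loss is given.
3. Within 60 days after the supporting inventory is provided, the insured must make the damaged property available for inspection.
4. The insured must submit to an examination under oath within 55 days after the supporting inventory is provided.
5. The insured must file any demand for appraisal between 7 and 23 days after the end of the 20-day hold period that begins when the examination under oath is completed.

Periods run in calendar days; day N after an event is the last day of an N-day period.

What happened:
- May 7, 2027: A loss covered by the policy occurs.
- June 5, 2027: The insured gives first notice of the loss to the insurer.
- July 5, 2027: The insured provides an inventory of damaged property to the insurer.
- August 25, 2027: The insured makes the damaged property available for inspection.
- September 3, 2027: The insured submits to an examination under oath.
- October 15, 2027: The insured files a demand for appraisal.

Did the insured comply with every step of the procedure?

Step 1 — counting 30 days from May 7, 2027 (when the loss occurs) gives a deadline of June 6, 2027; June 5, 2027 is within that limit.
Step 2 — must wait 21 days from June 5, 2027 (when first notice of loss is given), so not before June 26, 2027; July 5, 2027 is on or after that date.
Step 3 — counting 60 days from July 5, 2027 (when the supporting inventory is provided) gives a deadline of September 3, 2027; completed August 25, 2027, before the deadline.
Step 4 — counting 55 days from July 5, 2027 (when the supporting inventory is provided) gives a deadline of August 29, 2027; done September 3, 2027 — 5 days late.
Later steps need not be reached.

No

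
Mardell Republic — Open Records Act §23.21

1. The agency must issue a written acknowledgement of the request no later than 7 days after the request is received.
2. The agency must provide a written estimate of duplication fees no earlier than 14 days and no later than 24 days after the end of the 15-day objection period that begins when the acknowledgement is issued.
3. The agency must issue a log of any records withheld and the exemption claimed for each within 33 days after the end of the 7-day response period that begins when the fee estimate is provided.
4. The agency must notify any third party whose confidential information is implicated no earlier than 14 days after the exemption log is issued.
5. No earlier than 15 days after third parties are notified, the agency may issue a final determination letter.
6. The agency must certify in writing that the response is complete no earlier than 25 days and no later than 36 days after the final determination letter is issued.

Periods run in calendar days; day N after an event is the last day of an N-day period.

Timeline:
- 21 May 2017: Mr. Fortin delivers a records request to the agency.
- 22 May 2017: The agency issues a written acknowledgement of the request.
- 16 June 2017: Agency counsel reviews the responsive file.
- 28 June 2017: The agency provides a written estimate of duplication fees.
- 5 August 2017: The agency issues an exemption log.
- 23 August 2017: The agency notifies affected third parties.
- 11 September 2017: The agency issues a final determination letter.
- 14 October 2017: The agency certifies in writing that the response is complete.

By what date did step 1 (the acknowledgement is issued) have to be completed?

Step 1 runs from 21 May 2017, when the request is received. 7 days after 21 May 2017 is 28 May 2017.

28 May 2017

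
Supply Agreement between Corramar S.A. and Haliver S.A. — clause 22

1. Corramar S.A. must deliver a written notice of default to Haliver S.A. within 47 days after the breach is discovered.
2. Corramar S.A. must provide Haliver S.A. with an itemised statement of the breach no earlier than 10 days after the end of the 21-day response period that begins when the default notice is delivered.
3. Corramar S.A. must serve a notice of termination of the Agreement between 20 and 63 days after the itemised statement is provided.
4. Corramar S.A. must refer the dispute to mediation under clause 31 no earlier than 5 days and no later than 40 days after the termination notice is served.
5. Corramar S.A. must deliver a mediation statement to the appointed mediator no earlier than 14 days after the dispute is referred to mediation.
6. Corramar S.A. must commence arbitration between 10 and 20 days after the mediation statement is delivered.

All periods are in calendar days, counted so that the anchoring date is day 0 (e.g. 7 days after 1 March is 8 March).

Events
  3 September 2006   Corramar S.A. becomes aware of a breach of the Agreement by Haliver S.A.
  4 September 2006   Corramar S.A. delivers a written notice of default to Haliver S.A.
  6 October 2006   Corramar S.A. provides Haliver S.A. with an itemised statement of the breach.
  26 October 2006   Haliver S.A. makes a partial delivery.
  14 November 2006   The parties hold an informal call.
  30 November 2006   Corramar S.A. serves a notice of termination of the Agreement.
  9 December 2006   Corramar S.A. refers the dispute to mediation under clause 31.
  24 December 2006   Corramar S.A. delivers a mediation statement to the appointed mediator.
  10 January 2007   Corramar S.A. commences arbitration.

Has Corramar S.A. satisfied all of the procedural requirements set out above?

Step 1: 47 days after 3 September 2006 (when the breach is discovered) is 20 October 2006; 4 September 2006 is within that limit.
Step 2: the earliest permitted date is 10 days after 25 September 2006 (end of the 21-day response period, which began when the default notice is delivered on 4 September 2006), i.e. 5 October 2006; done 6 October 2006, after the minimum wait.
Step 3: the window is 20–63 days after 6 October 2006 (when the itemised statement is provided), so 26 October 2006 through 8 December 2006; done 30 November 2006 — within the window.
Step 4: the window is 5–40 days after 30 November 2006 (when the termination notice is served), so 5 December 2006 through 9 January 2007; 9 December 2006 falls inside that range.
Step 5: the earliest permitted date is 14 days after 9 December 2006 (when the dispute is referred to mediation), i.e. 23 December 2006; done 24 December 2006 — permitted.
Step 6: the window is 10–20 days after 24 December 2006 (when the mediation statement is delivered), so 3 January 2007 through 13 January 2007; 10 January 2007 falls inside that range.

Yes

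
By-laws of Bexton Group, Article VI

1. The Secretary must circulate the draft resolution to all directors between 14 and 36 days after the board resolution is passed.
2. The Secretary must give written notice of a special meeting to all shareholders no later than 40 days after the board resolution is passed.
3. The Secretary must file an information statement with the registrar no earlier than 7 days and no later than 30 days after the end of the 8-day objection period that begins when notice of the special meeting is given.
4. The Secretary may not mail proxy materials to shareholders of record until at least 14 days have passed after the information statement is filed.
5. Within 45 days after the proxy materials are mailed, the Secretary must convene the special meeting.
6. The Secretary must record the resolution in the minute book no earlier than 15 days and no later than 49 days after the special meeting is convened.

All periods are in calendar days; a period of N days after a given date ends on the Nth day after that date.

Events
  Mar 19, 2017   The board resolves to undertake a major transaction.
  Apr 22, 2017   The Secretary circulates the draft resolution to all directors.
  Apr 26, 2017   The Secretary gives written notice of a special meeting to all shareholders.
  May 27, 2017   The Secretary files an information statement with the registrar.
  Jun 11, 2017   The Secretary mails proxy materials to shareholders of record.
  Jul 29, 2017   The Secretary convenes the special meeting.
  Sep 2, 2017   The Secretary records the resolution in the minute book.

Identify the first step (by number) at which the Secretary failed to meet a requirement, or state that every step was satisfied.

Step 5

Step 1: the window is 14–36 days after Mar 19, 2017 (when the board resolution is passed), so Apr 2, 2017 through Apr 24, 2017; Apr 22, 2017 falls inside that range.
Step 2: 40 days after Mar 19, 2017 (when the board resolution is passed) is Apr 28, 2017; done Apr 26, 2017 — timely.
Step 3: the window is 7–30 days after May 4, 2017 (end of the 8-day objection period, which began when notice of the special meeting is given on Apr 26, 2017), so May 11, 2017 through Jun 3, 2017; done May 27, 2017 — within the window.
Step 4: the earliest permitted date is 14 days after May 27, 2017 (when the information statement is filed), i.e. Jun 10, 2017; done Jun 11, 2017, after the minimum wait.
Step 5: 45 days after Jun 11, 2017 (when the proxy materials are mailed) is Jul 26, 2017; done Jul 29, 2017 — 3 days late.
The procedure was therefore not followed at step 5.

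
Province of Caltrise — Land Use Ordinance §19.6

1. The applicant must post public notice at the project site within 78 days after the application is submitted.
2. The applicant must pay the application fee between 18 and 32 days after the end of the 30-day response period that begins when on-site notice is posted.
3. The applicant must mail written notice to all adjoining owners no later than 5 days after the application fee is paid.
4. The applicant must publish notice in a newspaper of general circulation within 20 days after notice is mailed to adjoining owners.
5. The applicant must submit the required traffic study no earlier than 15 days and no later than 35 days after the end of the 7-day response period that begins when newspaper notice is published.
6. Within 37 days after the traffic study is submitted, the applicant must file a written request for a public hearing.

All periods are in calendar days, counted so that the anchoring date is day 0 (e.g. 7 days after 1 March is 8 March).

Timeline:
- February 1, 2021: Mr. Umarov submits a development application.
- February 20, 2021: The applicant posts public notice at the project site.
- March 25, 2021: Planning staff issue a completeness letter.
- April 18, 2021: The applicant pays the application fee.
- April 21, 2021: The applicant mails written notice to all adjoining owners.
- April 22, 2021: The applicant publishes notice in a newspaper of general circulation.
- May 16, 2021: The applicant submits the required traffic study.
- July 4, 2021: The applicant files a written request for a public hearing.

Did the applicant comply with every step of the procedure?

Step 1: 78 days after February 1, 2021 (when the application is submitted) is April 20, 2021; done February 20, 2021 — timely.
Step 2: the window is 18–32 days after March 22, 2021 (end of the 30-day response period, which began when on-site notice is posted on February 20, 2021), so April 9, 2021 through April 23, 2021; done April 18, 2021 — within the window.
Step 3: 5 days after April 18, 2021 (when the application fee is paid) is April 23, 2021; April 21, 2021 is within that limit.
Step 4: 20 days after April 21, 2021 (when notice is mailed to adjoining owners) is May 11, 2021; April 22, 2021 is within that limit.
Step 5: the window is 15–35 days after April 29, 2021 (end of the 7-day response period, which began when newspaper notice is published on April 22, 2021), so May 14, 2021 through June 3, 2021; May 16, 2021 falls inside that range.
Step 6: 37 days after May 16, 2021 (when the traffic study is submitted) is June 22, 2021; July 4, 2021 misses that deadline by 12 days.
The procedure was therefore not followed at step 6.

No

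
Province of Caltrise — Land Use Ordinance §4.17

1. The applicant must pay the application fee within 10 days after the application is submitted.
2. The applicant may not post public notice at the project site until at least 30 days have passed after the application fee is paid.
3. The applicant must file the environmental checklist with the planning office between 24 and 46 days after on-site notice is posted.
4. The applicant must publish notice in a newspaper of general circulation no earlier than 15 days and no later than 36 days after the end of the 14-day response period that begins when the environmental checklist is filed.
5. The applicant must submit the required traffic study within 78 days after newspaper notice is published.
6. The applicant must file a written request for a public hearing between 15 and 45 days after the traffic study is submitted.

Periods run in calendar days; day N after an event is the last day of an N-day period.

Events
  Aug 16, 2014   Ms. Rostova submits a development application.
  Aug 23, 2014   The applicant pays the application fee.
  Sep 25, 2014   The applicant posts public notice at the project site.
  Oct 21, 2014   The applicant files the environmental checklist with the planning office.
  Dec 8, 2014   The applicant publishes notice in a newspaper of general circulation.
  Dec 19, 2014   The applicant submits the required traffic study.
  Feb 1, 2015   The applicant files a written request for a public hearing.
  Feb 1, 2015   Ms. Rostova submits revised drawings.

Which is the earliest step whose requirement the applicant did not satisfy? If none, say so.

None — every step was satisfied

(1) due by Aug 16, 2014 + 10 days = Aug 26, 2014; completed Aug 23, 2014, before the deadline.
(2) permitted from Aug 23, 2014 + 30 days = Sep 22, 2014 onward; done Sep 25, 2014, after the minimum wait.
(3) the permitted window runs from Sep 25, 2014 + 24 = Oct 19, 2014 to Sep 25, 2014 + 46 = Nov 10, 2014; done Oct 21, 2014, which is between those dates.
(4) the permitted window runs from Nov 4, 2014 + 15 = Nov 19, 2014 to Nov 4, 2014 + 36 = Dec 10, 2014; done Dec 8, 2014, which is between those dates.
(5) due by Dec 8, 2014 + 78 days = Feb 24, 2015; done Dec 19, 2014 — timely.
(6) the permitted window runs from Dec 19, 2014 + 15 = Jan 3, 2015 to Dec 19, 2014 + 45 = Feb 2, 2015; Feb 1, 2015 falls inside that range.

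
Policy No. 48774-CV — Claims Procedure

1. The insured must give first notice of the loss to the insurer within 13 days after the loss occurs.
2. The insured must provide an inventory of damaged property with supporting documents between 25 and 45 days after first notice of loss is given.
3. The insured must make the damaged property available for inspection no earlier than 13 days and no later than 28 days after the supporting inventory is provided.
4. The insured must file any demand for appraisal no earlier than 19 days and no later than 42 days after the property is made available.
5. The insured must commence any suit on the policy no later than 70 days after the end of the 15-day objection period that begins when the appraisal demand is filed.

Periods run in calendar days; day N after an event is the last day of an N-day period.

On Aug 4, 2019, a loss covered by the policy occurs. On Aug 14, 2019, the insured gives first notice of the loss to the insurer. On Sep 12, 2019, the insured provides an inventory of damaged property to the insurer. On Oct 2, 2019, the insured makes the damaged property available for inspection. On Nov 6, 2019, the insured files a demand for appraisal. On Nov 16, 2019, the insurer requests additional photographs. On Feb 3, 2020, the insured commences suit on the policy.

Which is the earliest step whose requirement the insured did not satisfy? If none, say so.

Step 1 — counting 13 days from Aug 4, 2019 (when the loss occurs) gives a deadline of Aug 17, 2019; done Aug 14, 2019 — timely.
Step 2 — 25 and 45 days from Aug 14, 2019 (when first notice of loss is given) are Sep 8, 2019 and Sep 28, 2019 respectively; done Sep 12, 2019, which is between those dates.
Step 3 — 13 and 28 days from Sep 12, 2019 (when the supporting inventory is provided) are Sep 25, 2019 and Oct 10, 2019 respectively; Oct 2, 2019 falls inside that range.
Step 4 — 19 and 42 days from Oct 2, 2019 (when the property is made available) are Oct 21, 2019 and Nov 13, 2019 respectively; done Nov 6, 2019 — within the window.
Step 5 — counting 70 days from Nov 21, 2019 (end of the 15-day objection period, which began when the appraisal demand is filed on Nov 6, 2019) gives a deadline of Jan 30, 2020; not done until Feb 3, 2020, 4 days after the deadline.

Step 5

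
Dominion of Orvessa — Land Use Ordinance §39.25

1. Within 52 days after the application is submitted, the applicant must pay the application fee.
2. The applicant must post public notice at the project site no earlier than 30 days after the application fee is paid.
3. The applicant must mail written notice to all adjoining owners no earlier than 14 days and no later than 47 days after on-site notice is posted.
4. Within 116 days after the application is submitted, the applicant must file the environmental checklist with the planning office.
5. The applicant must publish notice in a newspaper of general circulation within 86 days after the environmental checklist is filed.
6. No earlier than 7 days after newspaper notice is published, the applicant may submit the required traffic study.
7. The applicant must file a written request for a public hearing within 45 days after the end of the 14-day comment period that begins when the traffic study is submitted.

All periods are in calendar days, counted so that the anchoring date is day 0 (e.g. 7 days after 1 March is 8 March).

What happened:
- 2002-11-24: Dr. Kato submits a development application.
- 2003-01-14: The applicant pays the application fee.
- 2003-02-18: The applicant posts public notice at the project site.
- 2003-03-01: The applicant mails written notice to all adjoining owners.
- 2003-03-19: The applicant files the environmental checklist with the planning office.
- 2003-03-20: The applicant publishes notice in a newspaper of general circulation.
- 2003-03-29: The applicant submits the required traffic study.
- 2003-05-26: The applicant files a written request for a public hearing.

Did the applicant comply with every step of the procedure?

No

(1) due by 2002-11-24 + 52 days = 2003-01-15; completed 2003-01-14, before the deadline.
(2) permitted from 2003-01-14 + 30 days = 2003-02-13 onward; done 2003-02-18 — permitted.
(3) the permitted window runs from 2003-02-18 + 14 = 2003-03-04 to 2003-02-18 + 47 = 2003-04-06; 2003-03-01 is 3 days too early.
The analysis stops there.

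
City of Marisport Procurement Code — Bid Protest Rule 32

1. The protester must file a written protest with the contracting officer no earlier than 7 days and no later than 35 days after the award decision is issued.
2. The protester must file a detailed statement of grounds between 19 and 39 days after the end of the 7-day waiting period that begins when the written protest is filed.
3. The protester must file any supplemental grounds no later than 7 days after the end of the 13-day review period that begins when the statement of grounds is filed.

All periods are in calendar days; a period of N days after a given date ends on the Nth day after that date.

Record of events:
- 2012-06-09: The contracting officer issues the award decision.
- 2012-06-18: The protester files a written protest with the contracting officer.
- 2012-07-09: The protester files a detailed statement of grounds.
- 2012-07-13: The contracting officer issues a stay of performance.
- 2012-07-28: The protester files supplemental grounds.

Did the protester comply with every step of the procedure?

No

(1) the permitted window runs from 2012-06-09 + 7 = 2012-06-16 to 2012-06-09 + 35 = 2012-07-14; done 2012-06-18, which is between those dates.
(2) the permitted window runs from 2012-06-25 + 19 = 2012-07-14 to 2012-06-25 + 39 = 2012-08-03; done 2012-07-09 — 5 days before the window opened.
The procedure was therefore not followed at step 2.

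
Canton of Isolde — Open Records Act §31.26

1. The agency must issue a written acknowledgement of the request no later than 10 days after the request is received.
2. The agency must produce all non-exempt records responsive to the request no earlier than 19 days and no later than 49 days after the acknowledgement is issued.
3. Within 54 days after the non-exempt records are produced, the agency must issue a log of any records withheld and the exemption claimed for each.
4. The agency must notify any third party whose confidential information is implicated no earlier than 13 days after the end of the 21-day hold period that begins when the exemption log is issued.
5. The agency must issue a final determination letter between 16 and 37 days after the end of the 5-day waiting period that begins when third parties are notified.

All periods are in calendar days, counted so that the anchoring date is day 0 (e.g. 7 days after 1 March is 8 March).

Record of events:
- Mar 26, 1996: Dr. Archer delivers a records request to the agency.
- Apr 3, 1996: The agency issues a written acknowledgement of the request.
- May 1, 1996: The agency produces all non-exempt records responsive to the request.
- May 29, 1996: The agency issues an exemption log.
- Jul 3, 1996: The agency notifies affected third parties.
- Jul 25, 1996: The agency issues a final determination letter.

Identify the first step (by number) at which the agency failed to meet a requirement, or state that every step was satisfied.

(1) due by Mar 26, 1996 + 10 days = Apr 5, 1996; done Apr 3, 1996 — timely.
(2) the permitted window runs from Apr 3, 1996 + 19 = Apr 22, 1996 to Apr 3, 1996 + 49 = May 22, 1996; May 1, 1996 falls inside that range.
(3) due by May 1, 1996 + 54 days = Jun 24, 1996; completed May 29, 1996, before the deadline.
(4) permitted from Jun 19, 1996 + 13 days = Jul 2, 1996 onward; Jul 3, 1996 is on or after that date.
(5) the permitted window runs from Jul 8, 1996 + 16 = Jul 24, 1996 to Jul 8, 1996 + 37 = Aug 14, 1996; done Jul 25, 1996 — within the window.

None — every step was satisfied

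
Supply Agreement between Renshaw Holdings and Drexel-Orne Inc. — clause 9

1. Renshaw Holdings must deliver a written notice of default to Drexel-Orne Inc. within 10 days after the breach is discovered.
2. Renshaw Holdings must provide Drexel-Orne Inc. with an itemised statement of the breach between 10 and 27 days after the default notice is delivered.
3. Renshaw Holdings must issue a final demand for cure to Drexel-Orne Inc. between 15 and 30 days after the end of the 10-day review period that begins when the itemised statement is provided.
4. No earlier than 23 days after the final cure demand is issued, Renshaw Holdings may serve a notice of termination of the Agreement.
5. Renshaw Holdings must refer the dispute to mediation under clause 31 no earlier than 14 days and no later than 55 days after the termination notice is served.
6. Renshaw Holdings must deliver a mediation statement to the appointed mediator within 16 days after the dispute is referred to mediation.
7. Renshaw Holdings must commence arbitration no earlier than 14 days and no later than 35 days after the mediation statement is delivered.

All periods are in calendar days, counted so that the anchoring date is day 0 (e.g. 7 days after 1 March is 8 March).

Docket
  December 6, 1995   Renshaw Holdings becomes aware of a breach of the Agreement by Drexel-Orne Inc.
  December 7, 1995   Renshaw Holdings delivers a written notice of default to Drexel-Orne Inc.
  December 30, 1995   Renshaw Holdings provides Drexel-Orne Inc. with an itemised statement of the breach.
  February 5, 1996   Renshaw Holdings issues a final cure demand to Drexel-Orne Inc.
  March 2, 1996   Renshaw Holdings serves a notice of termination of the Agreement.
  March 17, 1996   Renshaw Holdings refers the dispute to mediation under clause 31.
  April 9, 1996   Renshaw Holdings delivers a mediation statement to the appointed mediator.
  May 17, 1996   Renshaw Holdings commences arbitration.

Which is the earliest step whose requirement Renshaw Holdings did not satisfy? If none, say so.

Step 6

Step 1 — counting 10 days from December 6, 1995 (when the breach is discovered) gives a deadline of December 16, 1995; December 7, 1995 is within that limit.
Step 2 — 10 and 27 days from December 7, 1995 (when the default notice is delivered) are December 17, 1995 and January 3, 1996 respectively; done December 30, 1995 — within the window.
Step 3 — 15 and 30 days from January 9, 1996 (end of the 10-day review period, which began when the itemised statement is provided on December 30, 1995) are January 24, 1996 and February 8, 1996 respectively; done February 5, 1996 — within the window.
Step 4 — must wait 23 days from February 5, 1996 (when the final cure demand is issued), so not before February 28, 1996; done March 2, 1996, after the minimum wait.
Step 5 — 14 and 55 days from March 2, 1996 (when the termination notice is served) are March 16, 1996 and April 26, 1996 respectively; done March 17, 1996, which is between those dates.
Step 6 — counting 16 days from March 17, 1996 (when the dispute is referred to mediation) gives a deadline of April 2, 1996; done April 9, 1996 — 7 days late.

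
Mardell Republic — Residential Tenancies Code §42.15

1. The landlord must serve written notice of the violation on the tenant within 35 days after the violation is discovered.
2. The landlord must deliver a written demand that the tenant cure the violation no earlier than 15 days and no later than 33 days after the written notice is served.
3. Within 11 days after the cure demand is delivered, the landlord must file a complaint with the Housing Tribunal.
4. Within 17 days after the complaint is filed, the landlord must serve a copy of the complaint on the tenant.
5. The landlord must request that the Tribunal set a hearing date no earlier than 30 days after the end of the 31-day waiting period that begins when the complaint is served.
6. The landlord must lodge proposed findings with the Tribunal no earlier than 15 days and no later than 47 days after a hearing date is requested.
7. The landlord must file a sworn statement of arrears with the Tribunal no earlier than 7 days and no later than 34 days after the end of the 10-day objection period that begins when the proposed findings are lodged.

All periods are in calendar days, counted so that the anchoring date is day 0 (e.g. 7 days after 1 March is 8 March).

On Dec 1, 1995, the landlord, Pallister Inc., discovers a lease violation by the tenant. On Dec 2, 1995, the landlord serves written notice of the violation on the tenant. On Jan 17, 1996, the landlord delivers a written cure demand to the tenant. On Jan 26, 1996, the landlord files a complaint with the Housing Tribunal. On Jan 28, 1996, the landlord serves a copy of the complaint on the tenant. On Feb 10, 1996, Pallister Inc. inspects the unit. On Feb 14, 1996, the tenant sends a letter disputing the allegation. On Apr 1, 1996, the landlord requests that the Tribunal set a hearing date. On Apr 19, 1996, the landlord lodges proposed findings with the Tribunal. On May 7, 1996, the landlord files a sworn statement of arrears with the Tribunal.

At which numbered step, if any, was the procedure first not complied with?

Step 1: 35 days after Dec 1, 1995 (when the violation is discovered) is Jan 5, 1996; completed Dec 2, 1995, before the deadline.
Step 2: the window is 15–33 days after Dec 2, 1995 (when the written notice is served), so Dec 17, 1995 through Jan 4, 1996; Jan 17, 1996 is 13 days past the end of the window.

Step 2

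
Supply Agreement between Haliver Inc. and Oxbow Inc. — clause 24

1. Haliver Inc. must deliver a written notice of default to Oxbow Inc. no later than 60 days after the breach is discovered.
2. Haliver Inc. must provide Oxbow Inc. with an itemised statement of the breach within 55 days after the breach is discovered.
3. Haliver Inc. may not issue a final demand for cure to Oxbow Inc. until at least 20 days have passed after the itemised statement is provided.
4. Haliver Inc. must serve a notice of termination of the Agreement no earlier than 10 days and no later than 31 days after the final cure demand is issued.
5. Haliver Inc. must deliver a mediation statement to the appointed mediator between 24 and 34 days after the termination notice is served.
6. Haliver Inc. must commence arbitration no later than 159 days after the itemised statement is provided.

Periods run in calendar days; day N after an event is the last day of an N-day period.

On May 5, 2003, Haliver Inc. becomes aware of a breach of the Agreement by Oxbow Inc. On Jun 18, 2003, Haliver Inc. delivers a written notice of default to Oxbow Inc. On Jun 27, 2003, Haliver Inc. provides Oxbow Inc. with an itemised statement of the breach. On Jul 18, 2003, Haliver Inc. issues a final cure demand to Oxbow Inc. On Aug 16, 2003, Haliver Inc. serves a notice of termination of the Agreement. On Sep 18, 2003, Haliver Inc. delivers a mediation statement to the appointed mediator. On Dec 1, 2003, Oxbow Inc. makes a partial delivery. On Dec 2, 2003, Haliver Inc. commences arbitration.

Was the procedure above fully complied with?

Yes

(1) due by May 5, 2003 + 60 days = Jul 4, 2003; Jun 18, 2003 is within that limit.
(2) due by May 5, 2003 + 55 days = Jun 29, 2003; completed Jun 27, 2003, before the deadline.
(3) permitted from Jun 27, 2003 + 20 days = Jul 17, 2003 onward; done Jul 18, 2003 — permitted.
(4) the permitted window runs from Jul 18, 2003 + 10 = Jul 28, 2003 to Jul 18, 2003 + 31 = Aug 18, 2003; done Aug 16, 2003 — within the window.
(5) the permitted window runs from Aug 16, 2003 + 24 = Sep 9, 2003 to Aug 16, 2003 + 34 = Sep 19, 2003; done Sep 18, 2003 — within the window.
(6) due by Jun 27, 2003 + 159 days = Dec 3, 2003; completed Dec 2, 2003, before the deadline.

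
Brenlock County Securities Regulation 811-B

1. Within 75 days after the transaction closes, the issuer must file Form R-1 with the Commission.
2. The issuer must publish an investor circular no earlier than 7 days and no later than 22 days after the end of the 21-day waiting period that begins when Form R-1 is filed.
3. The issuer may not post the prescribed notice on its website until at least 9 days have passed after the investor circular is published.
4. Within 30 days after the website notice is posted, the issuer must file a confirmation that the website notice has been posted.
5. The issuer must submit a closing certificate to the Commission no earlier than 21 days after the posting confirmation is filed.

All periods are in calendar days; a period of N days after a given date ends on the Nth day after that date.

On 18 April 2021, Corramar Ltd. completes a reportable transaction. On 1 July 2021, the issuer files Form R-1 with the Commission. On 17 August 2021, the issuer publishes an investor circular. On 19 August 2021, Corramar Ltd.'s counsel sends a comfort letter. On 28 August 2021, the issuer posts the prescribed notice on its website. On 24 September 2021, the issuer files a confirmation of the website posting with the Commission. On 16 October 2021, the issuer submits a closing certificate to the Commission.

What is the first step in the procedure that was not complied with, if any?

(1) due by 18 April 2021 + 75 days = 2 July 2021; done 1 July 2021 — timely.
(2) the permitted window runs from 22 July 2021 + 7 = 29 July 2021 to 22 July 2021 + 22 = 13 August 2021; done 17 August 2021 — 4 days after the window closed.

Step 2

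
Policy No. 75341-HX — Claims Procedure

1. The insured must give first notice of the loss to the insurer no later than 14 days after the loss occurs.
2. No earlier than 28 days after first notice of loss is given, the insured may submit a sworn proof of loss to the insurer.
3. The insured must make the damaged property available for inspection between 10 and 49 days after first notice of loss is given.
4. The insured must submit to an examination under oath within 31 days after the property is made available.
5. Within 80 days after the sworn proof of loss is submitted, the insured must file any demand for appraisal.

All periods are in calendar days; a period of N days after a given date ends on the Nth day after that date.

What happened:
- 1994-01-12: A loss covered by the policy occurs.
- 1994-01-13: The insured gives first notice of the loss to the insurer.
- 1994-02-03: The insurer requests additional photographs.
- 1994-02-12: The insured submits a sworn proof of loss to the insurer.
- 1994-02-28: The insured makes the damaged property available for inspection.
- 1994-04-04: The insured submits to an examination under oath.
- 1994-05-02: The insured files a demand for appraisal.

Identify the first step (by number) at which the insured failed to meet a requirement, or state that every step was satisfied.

Step 1: 14 days after 1994-01-12 (when the loss occurs) is 1994-01-26; completed 1994-01-13, before the deadline.
Step 2: the earliest permitted date is 28 days after 1994-01-13 (when first notice of loss is given), i.e. 1994-02-10; done 1994-02-12 — permitted.
Step 3: the window is 10–49 days after 1994-01-13 (when first notice of loss is given), so 1994-01-23 through 1994-03-03; done 1994-02-28, which is between those dates.
Step 4: 31 days after 1994-02-28 (when the property is made available) is 1994-03-31; 1994-04-04 misses that deadline by 4 days.

Step 4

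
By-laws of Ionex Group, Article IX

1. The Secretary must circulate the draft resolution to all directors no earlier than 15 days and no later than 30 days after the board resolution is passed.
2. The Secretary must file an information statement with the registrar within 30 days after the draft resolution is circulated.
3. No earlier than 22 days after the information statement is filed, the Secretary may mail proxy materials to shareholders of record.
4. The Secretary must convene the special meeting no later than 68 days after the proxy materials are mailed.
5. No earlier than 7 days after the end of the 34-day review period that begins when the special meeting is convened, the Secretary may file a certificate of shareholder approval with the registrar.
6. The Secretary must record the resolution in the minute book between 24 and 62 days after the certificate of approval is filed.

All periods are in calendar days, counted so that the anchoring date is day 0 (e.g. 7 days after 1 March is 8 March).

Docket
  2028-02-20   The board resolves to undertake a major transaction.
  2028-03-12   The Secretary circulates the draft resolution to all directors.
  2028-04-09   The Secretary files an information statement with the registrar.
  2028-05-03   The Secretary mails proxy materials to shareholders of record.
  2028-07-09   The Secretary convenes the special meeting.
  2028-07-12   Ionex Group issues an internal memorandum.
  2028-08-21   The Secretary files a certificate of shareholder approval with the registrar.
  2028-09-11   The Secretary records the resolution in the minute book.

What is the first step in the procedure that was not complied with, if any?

Step 6

(1) the permitted window runs from 2028-02-20 + 15 = 2028-03-06 to 2028-02-20 + 30 = 2028-03-21; done 2028-03-12 — within the window.
(2) due by 2028-03-12 + 30 days = 2028-04-11; 2028-04-09 is within that limit.
(3) permitted from 2028-04-09 + 22 days = 2028-05-01 onward; done 2028-05-03, after the minimum wait.
(4) due by 2028-05-03 + 68 days = 2028-07-10; 2028-07-09 is within that limit.
(5) permitted from 2028-08-12 + 7 days = 2028-08-19 onward; done 2028-08-21 — permitted.
(6) the permitted window runs from 2028-08-21 + 24 = 2028-09-14 to 2028-08-21 + 62 = 2028-10-22; 2028-09-11 is 3 days too early.
The analysis stops there.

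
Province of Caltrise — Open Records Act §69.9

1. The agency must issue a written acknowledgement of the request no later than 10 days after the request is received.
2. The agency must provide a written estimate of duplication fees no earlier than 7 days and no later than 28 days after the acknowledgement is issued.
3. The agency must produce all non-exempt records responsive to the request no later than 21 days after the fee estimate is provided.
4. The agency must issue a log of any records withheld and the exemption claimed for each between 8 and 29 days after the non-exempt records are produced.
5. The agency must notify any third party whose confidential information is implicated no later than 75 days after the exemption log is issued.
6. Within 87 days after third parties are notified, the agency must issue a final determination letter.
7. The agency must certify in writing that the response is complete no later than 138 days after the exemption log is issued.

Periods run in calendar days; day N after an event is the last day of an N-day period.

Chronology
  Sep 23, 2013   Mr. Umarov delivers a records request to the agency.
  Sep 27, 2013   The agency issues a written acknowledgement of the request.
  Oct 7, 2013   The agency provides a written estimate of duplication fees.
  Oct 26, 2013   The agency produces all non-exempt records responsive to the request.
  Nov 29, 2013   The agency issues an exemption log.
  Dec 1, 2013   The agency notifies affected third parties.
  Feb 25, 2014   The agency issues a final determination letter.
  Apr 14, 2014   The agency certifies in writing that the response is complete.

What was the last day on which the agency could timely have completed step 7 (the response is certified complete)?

Step 7 runs from Nov 29, 2013, when the exemption log is issued. 138 days after Nov 29, 2013 is Apr 16, 2014.

Apr 16, 2014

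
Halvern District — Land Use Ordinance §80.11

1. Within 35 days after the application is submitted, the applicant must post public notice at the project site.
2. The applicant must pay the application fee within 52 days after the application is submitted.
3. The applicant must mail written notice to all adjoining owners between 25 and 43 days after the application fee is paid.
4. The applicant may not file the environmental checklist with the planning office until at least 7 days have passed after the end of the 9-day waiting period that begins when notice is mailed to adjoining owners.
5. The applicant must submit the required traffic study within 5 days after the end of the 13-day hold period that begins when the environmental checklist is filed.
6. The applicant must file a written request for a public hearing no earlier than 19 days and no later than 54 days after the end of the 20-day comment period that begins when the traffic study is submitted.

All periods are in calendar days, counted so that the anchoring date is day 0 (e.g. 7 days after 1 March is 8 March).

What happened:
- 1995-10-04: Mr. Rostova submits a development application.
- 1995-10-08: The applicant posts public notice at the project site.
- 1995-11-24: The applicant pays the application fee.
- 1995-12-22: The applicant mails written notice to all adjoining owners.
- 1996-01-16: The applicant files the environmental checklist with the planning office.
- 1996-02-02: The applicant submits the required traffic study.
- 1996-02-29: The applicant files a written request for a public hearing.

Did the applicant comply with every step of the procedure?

No

(1) due by 1995-10-04 + 35 days = 1995-11-08; completed 1995-10-08, before the deadline.
(2) due by 1995-10-04 + 52 days = 1995-11-25; done 1995-11-24 — timely.
(3) the permitted window runs from 1995-11-24 + 25 = 1995-12-19 to 1995-11-24 + 43 = 1996-01-06; done 1995-12-22, which is between those dates.
(4) permitted from 1995-12-31 + 7 days = 1996-01-07 onward; done 1996-01-16 — permitted.
(5) due by 1996-01-29 + 5 days = 1996-02-03; 1996-02-02 is within that limit.
(6) the permitted window runs from 1996-02-22 + 19 = 1996-03-12 to 1996-02-22 + 54 = 1996-04-16; 1996-02-29 is 12 days too early.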